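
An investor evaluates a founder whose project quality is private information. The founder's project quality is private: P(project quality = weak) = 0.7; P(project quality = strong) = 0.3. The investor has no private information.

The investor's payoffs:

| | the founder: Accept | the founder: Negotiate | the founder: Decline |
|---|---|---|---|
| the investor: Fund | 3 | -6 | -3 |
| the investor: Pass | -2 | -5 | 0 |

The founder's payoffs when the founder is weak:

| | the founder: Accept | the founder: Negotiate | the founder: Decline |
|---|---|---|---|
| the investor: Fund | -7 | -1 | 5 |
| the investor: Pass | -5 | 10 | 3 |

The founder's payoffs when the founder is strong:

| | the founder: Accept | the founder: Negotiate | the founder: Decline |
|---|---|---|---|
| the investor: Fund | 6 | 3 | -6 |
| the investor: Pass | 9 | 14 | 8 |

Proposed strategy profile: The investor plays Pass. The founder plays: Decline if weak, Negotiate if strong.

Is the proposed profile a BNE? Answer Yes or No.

The investor plays Pass: E[Pass] = 0.7·(0) + 0.3·(-5) = -1.5; E[Fund] = -3.9. Best-responding. ✓
The founder (project quality weak), facing Pass: Accept gives -5, Negotiate gives 10, Decline gives 3. Proposed Decline is not best — profitable deviation exists. ✗
The founder (project quality strong), facing Pass: Accept gives 9, Negotiate gives 14, Decline gives 8. Proposed Negotiate is best. ✓

No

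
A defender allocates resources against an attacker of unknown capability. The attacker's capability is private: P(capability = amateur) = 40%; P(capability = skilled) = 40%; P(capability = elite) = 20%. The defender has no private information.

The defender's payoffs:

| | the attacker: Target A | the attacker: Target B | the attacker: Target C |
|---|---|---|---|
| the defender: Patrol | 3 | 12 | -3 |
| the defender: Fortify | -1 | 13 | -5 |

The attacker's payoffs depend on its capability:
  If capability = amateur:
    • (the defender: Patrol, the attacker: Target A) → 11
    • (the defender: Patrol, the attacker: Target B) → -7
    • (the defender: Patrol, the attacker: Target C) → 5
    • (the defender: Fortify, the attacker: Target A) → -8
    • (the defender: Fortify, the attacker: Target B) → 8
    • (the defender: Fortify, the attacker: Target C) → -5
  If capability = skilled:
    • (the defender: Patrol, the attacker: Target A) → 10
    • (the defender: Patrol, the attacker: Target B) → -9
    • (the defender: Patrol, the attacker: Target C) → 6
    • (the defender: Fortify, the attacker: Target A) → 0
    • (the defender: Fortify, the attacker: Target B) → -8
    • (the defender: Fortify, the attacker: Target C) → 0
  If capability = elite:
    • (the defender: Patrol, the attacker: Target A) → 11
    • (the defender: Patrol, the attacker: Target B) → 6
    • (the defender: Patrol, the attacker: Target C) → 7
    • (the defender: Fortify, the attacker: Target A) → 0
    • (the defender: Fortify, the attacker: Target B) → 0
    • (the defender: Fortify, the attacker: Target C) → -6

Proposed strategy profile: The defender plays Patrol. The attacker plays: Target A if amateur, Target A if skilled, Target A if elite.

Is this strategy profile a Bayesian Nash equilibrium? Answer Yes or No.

The defender plays Patrol: E[Patrol] = 0.4·(3) + 0.4·(3) + 0.2·(3) = 3; E[Fortify] = -1. Best-responding. ✓
The attacker (capability amateur), facing Patrol: Target A gives 11, Target B gives -7, Target C gives 5. Proposed Target A is best. ✓
The attacker (capability skilled), facing Patrol: Target A gives 10, Target B gives -9, Target C gives 6. Proposed Target A is best. ✓
The attacker (capability elite), facing Patrol: Target A gives 11, Target B gives 6, Target C gives 7. Proposed Target A is best. ✓

Yes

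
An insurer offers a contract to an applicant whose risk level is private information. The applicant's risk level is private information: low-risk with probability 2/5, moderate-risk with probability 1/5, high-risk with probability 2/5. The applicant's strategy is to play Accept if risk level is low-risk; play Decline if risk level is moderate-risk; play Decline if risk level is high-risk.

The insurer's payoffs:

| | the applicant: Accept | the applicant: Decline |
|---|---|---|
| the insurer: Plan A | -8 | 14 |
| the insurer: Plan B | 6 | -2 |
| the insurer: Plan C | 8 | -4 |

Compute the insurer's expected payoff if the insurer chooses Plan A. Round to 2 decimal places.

Take the expectation over the applicant's risk level, weighting each type's action by its prior probability.
E[Plan A] = 2/5·(-8) + 1/5·14 + 2/5·14 = (-16/5) + 14/5 + 28/5 = 26/5

5.20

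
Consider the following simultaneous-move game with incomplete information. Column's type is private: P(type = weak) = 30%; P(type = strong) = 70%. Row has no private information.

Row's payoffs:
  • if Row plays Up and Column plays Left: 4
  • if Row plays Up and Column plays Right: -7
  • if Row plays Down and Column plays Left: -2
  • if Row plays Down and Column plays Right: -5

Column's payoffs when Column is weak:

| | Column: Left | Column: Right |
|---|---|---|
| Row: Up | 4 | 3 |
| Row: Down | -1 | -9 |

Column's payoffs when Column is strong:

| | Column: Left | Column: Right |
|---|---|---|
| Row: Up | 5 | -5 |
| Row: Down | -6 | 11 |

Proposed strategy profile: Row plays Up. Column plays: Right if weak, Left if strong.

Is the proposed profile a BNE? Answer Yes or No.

A profile is a BNE iff every type of every player is best-responding given beliefs about the other side.
Row plays Up: E[Up] = 0.3·(-7) + 0.7·(4) = 0.7; E[Down] = -2.9. Best-responding. ✓
Column (type weak), facing Up: Left gives 4, Right gives 3. Proposed Right is not best — profitable deviation exists. ✗
Column (type strong), facing Up: Left gives 5, Right gives -5. Proposed Left is best. ✓

No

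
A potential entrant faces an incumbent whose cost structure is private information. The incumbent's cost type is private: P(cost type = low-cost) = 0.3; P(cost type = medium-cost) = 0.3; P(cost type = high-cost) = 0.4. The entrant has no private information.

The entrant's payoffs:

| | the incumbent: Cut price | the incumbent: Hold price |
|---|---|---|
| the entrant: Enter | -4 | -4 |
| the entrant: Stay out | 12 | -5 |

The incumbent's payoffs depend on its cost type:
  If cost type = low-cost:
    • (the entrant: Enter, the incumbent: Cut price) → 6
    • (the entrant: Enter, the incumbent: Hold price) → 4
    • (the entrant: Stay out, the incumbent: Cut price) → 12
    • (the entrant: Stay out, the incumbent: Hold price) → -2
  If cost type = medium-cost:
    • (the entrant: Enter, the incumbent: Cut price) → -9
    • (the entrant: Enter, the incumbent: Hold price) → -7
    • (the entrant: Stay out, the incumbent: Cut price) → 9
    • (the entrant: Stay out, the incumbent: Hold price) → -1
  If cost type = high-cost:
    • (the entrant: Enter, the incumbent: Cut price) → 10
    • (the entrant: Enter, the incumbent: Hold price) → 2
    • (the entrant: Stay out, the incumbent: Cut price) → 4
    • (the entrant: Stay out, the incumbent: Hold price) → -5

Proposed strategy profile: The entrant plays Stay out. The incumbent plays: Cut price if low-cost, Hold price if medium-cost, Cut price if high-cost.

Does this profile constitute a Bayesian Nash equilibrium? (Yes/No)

No

The entrant plays Stay out: E[Stay out] = 0.3·(12) + 0.3·(-5) + 0.4·(12) = 6.9; E[Enter] = -4. Best-responding. ✓
The incumbent (cost type low-cost), facing Stay out: Cut price gives 12, Hold price gives -2. Proposed Cut price is best. ✓
The incumbent (cost type medium-cost), facing Stay out: Cut price gives 9, Hold price gives -1. Proposed Hold price is not best — profitable deviation exists. ✗
The incumbent (cost type high-cost), facing Stay out: Cut price gives 4, Hold price gives -5. Proposed Cut price is best. ✓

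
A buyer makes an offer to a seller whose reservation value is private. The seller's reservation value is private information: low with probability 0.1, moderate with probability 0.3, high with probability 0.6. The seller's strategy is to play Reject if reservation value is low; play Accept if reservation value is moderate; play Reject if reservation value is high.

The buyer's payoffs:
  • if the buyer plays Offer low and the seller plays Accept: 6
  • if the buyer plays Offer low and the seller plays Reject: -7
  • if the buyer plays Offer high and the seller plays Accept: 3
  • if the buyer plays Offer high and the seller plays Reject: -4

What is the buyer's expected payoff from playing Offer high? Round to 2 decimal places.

E[Offer high] = 0.1·(-4) + 0.3·3 + 0.6·(-4) = (-0.4) + 0.9 + (-2.4) = -1.9

-1.90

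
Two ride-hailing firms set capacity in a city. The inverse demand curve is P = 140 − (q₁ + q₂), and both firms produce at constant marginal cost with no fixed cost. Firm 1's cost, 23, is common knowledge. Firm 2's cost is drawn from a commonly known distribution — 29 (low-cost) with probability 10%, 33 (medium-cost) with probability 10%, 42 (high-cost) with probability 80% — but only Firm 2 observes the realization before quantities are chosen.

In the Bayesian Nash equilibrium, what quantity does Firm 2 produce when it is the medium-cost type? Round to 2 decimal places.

31.20

Type-c best response for Firm 2: q₂(c) = (140 − c)/2 − q₁/2.
Firm 1 maximizes expected profit; its first-order condition is 140 − 2q₁ − E[q₂] − 23 = 0.
Substituting E[q₂] and solving: E[c₂] = 39.8, so q₁ = (140 − 2·23 + 39.8)/3 = 44.6.
q₂(medium-cost) = (140 − 33 − 44.6)/2 = 31.2.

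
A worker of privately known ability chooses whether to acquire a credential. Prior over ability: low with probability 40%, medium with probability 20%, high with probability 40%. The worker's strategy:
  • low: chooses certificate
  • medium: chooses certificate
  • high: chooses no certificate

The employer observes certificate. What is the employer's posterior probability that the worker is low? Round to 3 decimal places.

P(certificate) = 0.4·1 + 0.2·1 + 0.4·0 = 0.6
P(low | certificate) = (0.4·1) / 0.6 = 0.4 / 0.6 = 0.666667

0.667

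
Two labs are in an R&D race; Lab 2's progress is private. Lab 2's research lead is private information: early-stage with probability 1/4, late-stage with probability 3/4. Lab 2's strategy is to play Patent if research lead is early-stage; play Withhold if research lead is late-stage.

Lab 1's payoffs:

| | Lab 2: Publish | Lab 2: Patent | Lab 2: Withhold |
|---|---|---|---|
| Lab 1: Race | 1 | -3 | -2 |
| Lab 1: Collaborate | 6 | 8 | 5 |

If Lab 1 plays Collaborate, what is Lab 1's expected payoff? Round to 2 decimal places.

5.75

E[Collaborate] = 1/4·8 + 3/4·5 = 2 + 15/4 = 23/4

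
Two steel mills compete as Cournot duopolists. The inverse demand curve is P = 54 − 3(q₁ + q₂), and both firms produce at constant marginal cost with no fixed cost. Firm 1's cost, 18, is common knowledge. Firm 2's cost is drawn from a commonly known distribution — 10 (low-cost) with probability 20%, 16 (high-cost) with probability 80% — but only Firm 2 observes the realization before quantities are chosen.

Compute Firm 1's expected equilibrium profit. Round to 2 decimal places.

Each type of Firm 2 best-responds to q₁; Firm 1 best-responds to the expected q₂ over Firm 2's types.
Firm 2 with cost c maximizes (54 − 3(q₁+q₂) − c)·q₂, giving q₂(c) = (54 − c − 3q₁)/6.
E[c₂] = 0.2·10 + 0.8·16 = 14.8
Firm 1's FOC against E[q₂] yields q₁ = (54 − 2·18 + E[c₂])/9 = (54 − 36 + 14.8)/9 = 3.64444.
E[P] = 54 − 3·(q₁ + E[q₂]) = 28.9333; Firm 1's expected profit = (E[P] − 18)·q₁ = (28.9333 − 18)·3.64444 = 39.8459.

39.85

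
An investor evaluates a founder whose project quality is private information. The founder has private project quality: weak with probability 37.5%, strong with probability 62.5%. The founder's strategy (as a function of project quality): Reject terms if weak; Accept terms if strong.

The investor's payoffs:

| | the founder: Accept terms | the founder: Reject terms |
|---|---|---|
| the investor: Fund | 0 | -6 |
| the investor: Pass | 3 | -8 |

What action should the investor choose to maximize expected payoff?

E[Fund] = 0.375·(-6) + 0.625·(0) = -2.25
E[Pass] = 0.375·(-8) + 0.625·(3) = -1.125
Best response: Pass (-1.125 is the largest).

Pass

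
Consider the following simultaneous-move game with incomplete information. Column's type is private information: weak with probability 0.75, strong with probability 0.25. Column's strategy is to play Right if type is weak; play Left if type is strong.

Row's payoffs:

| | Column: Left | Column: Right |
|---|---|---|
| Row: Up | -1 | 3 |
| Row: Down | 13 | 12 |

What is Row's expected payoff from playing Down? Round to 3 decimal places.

E[Down] = 0.75·12 + 0.25·13 = 9 + 3.25 = 12.25

12.250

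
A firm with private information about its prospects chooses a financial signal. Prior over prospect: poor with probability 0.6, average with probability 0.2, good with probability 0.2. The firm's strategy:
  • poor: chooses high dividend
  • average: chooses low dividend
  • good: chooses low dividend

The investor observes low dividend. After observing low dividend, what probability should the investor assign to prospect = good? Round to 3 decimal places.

0.500

Apply Bayes' rule using the sender's strategy as the likelihood.
P(low dividend) = 0.6·0 + 0.2·1 + 0.2·1 = 0.4
P(good | low dividend) = (0.2·1) / 0.4 = 0.2 / 0.4 = 0.5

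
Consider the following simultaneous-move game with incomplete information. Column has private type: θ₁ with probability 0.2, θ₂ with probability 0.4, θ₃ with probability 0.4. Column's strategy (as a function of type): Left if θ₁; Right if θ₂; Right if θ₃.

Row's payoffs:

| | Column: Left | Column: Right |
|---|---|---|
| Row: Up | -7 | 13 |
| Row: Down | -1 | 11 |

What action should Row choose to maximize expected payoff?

Up

Compute Row's expected payoff for each action, taking the expectation over Column's type.
E[Up] = 0.2·(-7) + 0.4·(13) + 0.4·(13) = 9
E[Down] = 0.2·(-1) + 0.4·(11) + 0.4·(11) = 8.6
Best response: Up (9 is the largest).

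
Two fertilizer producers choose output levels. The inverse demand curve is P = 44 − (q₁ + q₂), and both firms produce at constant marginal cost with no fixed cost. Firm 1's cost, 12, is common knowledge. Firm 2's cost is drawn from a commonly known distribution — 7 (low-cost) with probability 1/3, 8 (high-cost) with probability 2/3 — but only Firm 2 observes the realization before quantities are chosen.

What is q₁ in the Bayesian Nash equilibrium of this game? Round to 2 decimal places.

Firm 2 with cost c maximizes (44 − (q₁+q₂) − c)·q₂, giving q₂(c) = (44 − c − q₁)/2.
E[c₂] = 1/3·7 + 2/3·8 = 7.66667
Firm 1's FOC against E[q₂] yields q₁ = (44 − 2·12 + E[c₂])/3 = (44 − 24 + 7.66667)/3 = 9.22222.

9.22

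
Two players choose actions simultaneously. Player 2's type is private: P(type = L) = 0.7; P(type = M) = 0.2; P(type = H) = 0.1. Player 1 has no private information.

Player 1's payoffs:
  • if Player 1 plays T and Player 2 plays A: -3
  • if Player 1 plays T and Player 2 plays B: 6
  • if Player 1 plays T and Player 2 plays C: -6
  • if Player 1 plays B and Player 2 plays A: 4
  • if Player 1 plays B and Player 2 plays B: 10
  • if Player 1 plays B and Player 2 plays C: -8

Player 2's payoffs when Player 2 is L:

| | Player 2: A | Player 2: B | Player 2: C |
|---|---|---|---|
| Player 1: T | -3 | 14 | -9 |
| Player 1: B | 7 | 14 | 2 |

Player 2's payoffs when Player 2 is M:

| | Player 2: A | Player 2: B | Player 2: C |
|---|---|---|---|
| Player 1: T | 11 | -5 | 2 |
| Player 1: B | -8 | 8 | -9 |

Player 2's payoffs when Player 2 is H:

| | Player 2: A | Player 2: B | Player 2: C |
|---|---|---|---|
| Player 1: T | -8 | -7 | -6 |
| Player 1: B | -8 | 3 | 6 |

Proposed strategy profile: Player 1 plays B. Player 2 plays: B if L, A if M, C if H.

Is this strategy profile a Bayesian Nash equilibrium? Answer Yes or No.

No

Player 1 plays B: E[B] = 0.7·(10) + 0.2·(4) + 0.1·(-8) = 7; E[T] = 3. Best-responding. ✓
Player 2 (type L), facing B: A gives 7, B gives 14, C gives 2. Proposed B is best. ✓
Player 2 (type M), facing B: A gives -8, B gives 8, C gives -9. Proposed A is not best — profitable deviation exists. ✗
Player 2 (type H), facing B: A gives -8, B gives 3, C gives 6. Proposed C is best. ✓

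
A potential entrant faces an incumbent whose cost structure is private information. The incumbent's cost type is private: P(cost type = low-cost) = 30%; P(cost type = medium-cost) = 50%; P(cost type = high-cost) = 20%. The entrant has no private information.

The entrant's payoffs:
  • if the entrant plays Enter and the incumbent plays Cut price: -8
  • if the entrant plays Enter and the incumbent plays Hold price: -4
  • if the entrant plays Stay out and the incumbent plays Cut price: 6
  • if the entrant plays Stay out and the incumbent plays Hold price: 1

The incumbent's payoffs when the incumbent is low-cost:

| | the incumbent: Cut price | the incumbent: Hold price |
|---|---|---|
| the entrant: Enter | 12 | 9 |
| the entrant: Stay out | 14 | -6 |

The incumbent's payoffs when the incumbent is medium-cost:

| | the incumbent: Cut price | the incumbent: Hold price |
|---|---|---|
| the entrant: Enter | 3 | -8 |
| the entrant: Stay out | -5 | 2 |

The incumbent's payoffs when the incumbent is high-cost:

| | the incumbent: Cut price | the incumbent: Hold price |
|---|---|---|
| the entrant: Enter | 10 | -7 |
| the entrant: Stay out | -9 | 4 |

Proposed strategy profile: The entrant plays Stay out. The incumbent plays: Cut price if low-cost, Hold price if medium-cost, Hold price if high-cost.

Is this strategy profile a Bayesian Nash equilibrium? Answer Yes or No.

Yes

A profile is a BNE iff every type of every player is best-responding given beliefs about the other side.
The entrant plays Stay out: E[Stay out] = 0.3·(6) + 0.5·(1) + 0.2·(1) = 2.5; E[Enter] = -5.2. Best-responding. ✓
The incumbent (cost type low-cost), facing Stay out: Cut price gives 14, Hold price gives -6. Proposed Cut price is best. ✓
The incumbent (cost type medium-cost), facing Stay out: Cut price gives -5, Hold price gives 2. Proposed Hold price is best. ✓
The incumbent (cost type high-cost), facing Stay out: Cut price gives -9, Hold price gives 4. Proposed Hold price is best. ✓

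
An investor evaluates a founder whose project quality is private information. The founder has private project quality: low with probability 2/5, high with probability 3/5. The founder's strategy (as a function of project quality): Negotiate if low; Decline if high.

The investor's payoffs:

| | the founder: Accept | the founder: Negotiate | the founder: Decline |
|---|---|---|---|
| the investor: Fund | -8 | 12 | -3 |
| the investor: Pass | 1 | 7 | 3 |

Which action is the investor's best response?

Pass

E[Fund] = 2/5·(12) + 3/5·(-3) = 3
E[Pass] = 2/5·(7) + 3/5·(3) = 23/5
Best response: Pass (23/5 is the largest).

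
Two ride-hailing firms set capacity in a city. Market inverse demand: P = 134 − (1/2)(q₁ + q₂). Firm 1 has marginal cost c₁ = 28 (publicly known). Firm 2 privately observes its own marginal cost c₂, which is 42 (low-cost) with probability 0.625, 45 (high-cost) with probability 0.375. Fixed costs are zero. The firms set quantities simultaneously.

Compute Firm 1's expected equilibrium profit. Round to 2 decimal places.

3260.28

Type-c best response for Firm 2: q₂(c) = (134 − c) − q₁/2.
Firm 1 maximizes expected profit; its first-order condition is 134 − q₁ − (1/2)E[q₂] − 28 = 0.
Substituting E[q₂] and solving: E[c₂] = 43.125, so q₁ = (134 − 2·28 + 43.125)/(3/2) = 80.75.
E[P] = 134 − (1/2)·(q₁ + E[q₂]) = 68.375; Firm 1's expected profit = (E[P] − 28)·q₁ = (68.375 − 28)·80.75 = 3260.28.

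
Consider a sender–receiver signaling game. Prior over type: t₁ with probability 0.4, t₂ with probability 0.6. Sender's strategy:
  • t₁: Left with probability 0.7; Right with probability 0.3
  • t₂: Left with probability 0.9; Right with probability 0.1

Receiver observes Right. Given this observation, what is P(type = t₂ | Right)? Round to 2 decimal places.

0.33

P(Right) = 0.4·0.3 + 0.6·0.1 = 0.18
P(t₂ | Right) = (0.6·0.1) / 0.18 = 0.06 / 0.18 = 0.333333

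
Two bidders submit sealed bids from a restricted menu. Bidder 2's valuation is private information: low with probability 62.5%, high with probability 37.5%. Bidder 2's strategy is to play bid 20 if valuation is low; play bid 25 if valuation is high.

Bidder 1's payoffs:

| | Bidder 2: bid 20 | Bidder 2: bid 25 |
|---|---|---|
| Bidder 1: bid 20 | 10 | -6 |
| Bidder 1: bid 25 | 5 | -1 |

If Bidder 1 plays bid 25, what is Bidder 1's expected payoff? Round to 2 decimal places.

2.75

E[bid 25] = 0.625·5 + 0.375·(-1) = 3.125 + (-0.375) = 2.75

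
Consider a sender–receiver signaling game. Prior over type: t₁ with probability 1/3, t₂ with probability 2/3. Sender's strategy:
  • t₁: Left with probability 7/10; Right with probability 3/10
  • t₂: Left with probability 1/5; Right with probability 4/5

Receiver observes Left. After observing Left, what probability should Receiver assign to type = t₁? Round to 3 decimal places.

0.636

P(Left) = (1/3)·(7/10) + (2/3)·(1/5) = 11/30
P(t₁ | Left) = ((1/3)·(7/10)) / (11/30) = (7/30) / (11/30) = 7/11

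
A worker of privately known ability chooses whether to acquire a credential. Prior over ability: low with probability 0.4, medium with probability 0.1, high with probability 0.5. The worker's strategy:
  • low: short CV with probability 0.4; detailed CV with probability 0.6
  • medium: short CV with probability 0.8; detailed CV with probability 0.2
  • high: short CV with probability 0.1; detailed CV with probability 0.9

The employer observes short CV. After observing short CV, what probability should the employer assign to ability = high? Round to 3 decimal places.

P(short CV) = 0.4·0.4 + 0.1·0.8 + 0.5·0.1 = 0.29
P(high | short CV) = (0.5·0.1) / 0.29 = 0.05 / 0.29 = 0.172414

0.172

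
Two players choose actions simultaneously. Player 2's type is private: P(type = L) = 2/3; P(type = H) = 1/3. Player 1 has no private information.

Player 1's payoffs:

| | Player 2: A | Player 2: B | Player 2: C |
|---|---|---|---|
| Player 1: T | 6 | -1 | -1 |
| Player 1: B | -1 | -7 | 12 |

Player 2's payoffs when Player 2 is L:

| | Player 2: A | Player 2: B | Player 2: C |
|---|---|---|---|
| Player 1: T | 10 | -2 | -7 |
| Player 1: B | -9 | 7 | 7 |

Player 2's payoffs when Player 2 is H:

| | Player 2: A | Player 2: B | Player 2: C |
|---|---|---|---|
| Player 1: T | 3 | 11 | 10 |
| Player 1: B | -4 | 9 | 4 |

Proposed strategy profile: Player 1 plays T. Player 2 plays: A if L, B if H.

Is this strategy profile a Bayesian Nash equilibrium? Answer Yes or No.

A profile is a BNE iff every type of every player is best-responding given beliefs about the other side.
Player 1 plays T: E[T] = 2/3·(6) + 1/3·(-1) = 11/3; E[B] = -3. Best-responding. ✓
Player 2 (type L), facing T: A gives 10, B gives -2, C gives -7. Proposed A is best. ✓
Player 2 (type H), facing T: A gives 3, B gives 11, C gives 10. Proposed B is best. ✓

Yes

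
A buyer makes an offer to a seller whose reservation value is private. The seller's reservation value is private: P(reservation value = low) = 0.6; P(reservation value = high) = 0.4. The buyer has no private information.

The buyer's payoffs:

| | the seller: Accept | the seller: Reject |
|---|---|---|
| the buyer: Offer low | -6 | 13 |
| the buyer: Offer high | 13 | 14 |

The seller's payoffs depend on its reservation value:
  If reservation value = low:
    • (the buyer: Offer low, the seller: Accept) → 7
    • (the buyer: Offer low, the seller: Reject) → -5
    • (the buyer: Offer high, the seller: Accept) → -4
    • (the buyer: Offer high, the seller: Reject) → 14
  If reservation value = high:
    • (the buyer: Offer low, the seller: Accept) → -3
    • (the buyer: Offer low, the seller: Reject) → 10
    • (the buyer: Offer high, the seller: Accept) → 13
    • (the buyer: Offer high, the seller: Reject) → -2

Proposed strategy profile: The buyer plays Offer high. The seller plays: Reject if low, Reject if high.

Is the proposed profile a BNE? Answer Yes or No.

No

The buyer plays Offer high: E[Offer high] = 0.6·(14) + 0.4·(14) = 14; E[Offer low] = 13. Best-responding. ✓
The seller (reservation value low), facing Offer high: Accept gives -4, Reject gives 14. Proposed Reject is best. ✓
The seller (reservation value high), facing Offer high: Accept gives 13, Reject gives -2. Proposed Reject is not best — profitable deviation exists. ✗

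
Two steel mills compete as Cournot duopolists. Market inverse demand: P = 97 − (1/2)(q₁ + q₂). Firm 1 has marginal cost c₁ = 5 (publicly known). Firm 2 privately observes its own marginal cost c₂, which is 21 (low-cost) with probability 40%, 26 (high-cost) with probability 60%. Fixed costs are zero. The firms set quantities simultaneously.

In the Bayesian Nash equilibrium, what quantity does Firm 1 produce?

74

Type-c best response for Firm 2: q₂(c) = (97 − c) − q₁/2.
Firm 1 maximizes expected profit; its first-order condition is 97 − q₁ − (1/2)E[q₂] − 5 = 0.
Substituting E[q₂] and solving: E[c₂] = 24, so q₁ = (97 − 2·5 + 24)/(3/2) = 74.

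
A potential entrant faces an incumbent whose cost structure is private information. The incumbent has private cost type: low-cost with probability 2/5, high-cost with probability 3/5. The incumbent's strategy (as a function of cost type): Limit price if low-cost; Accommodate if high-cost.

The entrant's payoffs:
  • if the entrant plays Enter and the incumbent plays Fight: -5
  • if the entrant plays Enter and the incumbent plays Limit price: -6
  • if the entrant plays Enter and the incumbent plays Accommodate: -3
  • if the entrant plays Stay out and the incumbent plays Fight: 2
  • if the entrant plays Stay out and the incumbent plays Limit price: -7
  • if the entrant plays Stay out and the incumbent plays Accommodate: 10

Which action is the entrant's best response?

Compute the entrant's expected payoff for each action, taking the expectation over the incumbent's type.
E[Enter] = 2/5·(-6) + 3/5·(-3) = -21/5
E[Stay out] = 2/5·(-7) + 3/5·(10) = 16/5
Best response: Stay out (16/5 is the largest).

Stay out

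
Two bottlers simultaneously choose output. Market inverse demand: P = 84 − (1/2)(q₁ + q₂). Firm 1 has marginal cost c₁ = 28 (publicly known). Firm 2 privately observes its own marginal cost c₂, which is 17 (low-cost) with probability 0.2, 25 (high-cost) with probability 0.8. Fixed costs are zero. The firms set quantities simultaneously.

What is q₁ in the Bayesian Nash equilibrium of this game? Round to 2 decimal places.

Type-c best response for Firm 2: q₂(c) = (84 − c) − q₁/2.
Firm 1 maximizes expected profit; its first-order condition is 84 − q₁ − (1/2)E[q₂] − 28 = 0.
Substituting E[q₂] and solving: E[c₂] = 23.4, so q₁ = (84 − 2·28 + 23.4)/(3/2) = 34.2667.

34.27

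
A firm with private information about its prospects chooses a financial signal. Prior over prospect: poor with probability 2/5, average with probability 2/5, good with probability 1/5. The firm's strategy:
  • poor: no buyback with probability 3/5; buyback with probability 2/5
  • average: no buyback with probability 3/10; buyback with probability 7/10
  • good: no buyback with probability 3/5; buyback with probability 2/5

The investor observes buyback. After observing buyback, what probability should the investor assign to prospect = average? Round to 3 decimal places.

0.538

P(buyback) = (2/5)·(2/5) + (2/5)·(7/10) + (1/5)·(2/5) = 13/25
P(average | buyback) = ((2/5)·(7/10)) / (13/25) = (7/25) / (13/25) = 7/13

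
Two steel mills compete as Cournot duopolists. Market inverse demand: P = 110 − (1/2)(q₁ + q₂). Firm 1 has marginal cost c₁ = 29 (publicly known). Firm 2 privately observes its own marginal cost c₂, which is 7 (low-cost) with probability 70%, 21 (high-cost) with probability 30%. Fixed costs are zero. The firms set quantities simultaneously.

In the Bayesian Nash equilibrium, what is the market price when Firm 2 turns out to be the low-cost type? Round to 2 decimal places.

47.97

Type-c best response for Firm 2: q₂(c) = (110 − c) − q₁/2.
Firm 1 maximizes expected profit; its first-order condition is 110 − q₁ − (1/2)E[q₂] − 29 = 0.
Substituting E[q₂] and solving: E[c₂] = 11.2, so q₁ = (110 − 2·29 + 11.2)/(3/2) = 42.1333.
q₂(low-cost) = 81.9333, so P = 110 − (1/2)·(42.1333 + 81.9333) = 47.9667.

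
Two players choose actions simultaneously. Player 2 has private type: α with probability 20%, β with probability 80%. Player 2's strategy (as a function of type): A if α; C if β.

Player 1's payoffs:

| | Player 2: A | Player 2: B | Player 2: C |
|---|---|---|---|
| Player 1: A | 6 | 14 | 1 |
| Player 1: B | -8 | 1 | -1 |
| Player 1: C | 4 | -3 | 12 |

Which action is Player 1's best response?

E[A] = 0.2·(6) + 0.8·(1) = 2
E[B] = 0.2·(-8) + 0.8·(-1) = -2.4
E[C] = 0.2·(4) + 0.8·(12) = 10.4
Best response: C (10.4 is the largest).

C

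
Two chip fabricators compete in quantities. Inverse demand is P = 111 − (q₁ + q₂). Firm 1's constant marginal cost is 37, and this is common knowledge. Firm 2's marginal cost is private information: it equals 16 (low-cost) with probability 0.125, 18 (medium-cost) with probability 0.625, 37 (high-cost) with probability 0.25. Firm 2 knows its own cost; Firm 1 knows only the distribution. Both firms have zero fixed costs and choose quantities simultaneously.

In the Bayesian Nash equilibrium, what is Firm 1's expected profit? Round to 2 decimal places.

Each type of Firm 2 best-responds to q₁; Firm 1 best-responds to the expected q₂ over Firm 2's types.
Firm 2 with cost c maximizes (111 − (q₁+q₂) − c)·q₂, giving q₂(c) = (111 − c − q₁)/2.
E[c₂] = 0.125·16 + 0.625·18 + 0.25·37 = 22.5
Firm 1's FOC against E[q₂] yields q₁ = (111 − 2·37 + E[c₂])/3 = (111 − 74 + 22.5)/3 = 19.8333.
E[P] = 111 − (q₁ + E[q₂]) = 56.8333; Firm 1's expected profit = (E[P] − 37)·q₁ = (56.8333 − 37)·19.8333 = 393.361.

393.36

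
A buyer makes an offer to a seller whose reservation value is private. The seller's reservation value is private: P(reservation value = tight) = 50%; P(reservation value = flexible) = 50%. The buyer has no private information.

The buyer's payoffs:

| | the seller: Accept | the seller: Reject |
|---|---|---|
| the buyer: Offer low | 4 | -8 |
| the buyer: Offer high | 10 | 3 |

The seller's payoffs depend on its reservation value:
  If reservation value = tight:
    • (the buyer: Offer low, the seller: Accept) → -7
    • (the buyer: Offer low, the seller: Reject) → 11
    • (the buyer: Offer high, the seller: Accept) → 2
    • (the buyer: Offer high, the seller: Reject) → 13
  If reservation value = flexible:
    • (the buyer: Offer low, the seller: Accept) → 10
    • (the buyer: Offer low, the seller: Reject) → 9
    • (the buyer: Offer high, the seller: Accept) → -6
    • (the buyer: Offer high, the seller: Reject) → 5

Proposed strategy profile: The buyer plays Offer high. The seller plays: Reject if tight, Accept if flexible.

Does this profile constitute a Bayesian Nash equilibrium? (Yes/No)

A profile is a BNE iff every type of every player is best-responding given beliefs about the other side.
The buyer plays Offer high: E[Offer high] = 0.5·(3) + 0.5·(10) = 6.5; E[Offer low] = -2. Best-responding. ✓
The seller (reservation value tight), facing Offer high: Accept gives 2, Reject gives 13. Proposed Reject is best. ✓
The seller (reservation value flexible), facing Offer high: Accept gives -6, Reject gives 5. Proposed Accept is not best — profitable deviation exists. ✗

No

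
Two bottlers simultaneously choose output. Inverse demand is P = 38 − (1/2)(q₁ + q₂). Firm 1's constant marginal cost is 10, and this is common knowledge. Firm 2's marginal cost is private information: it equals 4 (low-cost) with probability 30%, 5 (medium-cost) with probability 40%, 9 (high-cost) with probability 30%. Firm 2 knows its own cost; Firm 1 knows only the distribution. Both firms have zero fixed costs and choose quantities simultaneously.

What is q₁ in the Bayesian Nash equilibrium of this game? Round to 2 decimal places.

15.93

Firm 2 with cost c maximizes (38 − (1/2)(q₁+q₂) − c)·q₂, giving q₂(c) = (38 − c − (1/2)q₁).
E[c₂] = 0.3·4 + 0.4·5 + 0.3·9 = 5.9
Firm 1's FOC against E[q₂] yields q₁ = (38 − 2·10 + E[c₂])/(3/2) = (38 − 20 + 5.9)/(3/2) = 15.9333.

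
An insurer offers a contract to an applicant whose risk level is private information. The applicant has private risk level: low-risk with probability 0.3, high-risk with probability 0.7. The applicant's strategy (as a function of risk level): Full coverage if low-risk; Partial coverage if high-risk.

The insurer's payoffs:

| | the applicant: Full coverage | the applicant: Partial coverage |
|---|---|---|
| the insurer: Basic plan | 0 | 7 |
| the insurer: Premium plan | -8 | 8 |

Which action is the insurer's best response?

E[Basic plan] = 0.3·(0) + 0.7·(7) = 4.9
E[Premium plan] = 0.3·(-8) + 0.7·(8) = 3.2
Best response: Basic plan (4.9 is the largest).

Basic plan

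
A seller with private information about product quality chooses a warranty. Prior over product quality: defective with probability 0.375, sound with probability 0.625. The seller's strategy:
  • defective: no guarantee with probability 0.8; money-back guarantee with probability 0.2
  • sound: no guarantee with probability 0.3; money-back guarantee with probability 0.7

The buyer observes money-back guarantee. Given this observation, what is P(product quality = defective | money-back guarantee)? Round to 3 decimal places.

P(money-back guarantee) = 0.375·0.2 + 0.625·0.7 = 0.5125
P(defective | money-back guarantee) = (0.375·0.2) / 0.5125 = 0.075 / 0.5125 = 0.146341

0.146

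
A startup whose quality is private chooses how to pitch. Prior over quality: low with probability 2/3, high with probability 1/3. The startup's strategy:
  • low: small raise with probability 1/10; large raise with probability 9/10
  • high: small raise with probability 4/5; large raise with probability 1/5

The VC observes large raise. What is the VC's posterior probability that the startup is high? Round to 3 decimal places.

P(large raise) = (2/3)·(9/10) + (1/3)·(1/5) = 2/3
P(high | large raise) = ((1/3)·(1/5)) / (2/3) = (1/15) / (2/3) = 1/10

0.100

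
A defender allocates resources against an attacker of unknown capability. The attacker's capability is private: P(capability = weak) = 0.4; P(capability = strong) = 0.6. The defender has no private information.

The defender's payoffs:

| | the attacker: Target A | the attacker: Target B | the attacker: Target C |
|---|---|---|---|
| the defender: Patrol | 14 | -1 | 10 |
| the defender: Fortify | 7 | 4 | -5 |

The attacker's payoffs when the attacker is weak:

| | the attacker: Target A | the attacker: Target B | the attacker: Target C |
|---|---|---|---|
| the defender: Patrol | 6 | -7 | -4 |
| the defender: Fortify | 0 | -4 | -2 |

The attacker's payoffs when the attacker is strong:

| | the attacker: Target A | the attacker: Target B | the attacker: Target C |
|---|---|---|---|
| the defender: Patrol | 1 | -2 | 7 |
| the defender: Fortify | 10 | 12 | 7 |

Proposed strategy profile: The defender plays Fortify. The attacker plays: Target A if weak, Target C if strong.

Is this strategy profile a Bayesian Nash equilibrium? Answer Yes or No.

No

The defender plays Fortify: E[Fortify] = 0.4·(7) + 0.6·(-5) = -0.2; E[Patrol] = 11.6. Not best-responding. ✗
The attacker (capability weak), facing Fortify: Target A gives 0, Target B gives -4, Target C gives -2. Proposed Target A is best. ✓
The attacker (capability strong), facing Fortify: Target A gives 10, Target B gives 12, Target C gives 7. Proposed Target C is not best — profitable deviation exists. ✗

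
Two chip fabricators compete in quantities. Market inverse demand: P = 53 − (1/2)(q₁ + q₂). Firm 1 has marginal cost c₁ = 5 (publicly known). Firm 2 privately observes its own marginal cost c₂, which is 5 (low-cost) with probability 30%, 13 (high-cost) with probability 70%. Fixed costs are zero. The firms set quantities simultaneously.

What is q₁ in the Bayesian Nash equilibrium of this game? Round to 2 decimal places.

Firm 2 with cost c maximizes (53 − (1/2)(q₁+q₂) − c)·q₂, giving q₂(c) = (53 − c − (1/2)q₁).
E[c₂] = 0.3·5 + 0.7·13 = 10.6
Firm 1's FOC against E[q₂] yields q₁ = (53 − 2·5 + E[c₂])/(3/2) = (53 − 10 + 10.6)/(3/2) = 35.7333.

35.73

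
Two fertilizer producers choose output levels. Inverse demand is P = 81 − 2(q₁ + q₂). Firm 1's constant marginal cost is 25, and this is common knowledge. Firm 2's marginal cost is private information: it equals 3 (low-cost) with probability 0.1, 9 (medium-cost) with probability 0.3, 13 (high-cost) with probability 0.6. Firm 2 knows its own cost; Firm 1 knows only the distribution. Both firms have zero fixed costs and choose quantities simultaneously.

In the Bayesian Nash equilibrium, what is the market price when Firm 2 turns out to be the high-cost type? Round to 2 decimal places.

Type-c best response for Firm 2: q₂(c) = (81 − c)/4 − q₁/2.
Firm 1 maximizes expected profit; its first-order condition is 81 − 4q₁ − 2E[q₂] − 25 = 0.
Substituting E[q₂] and solving: E[c₂] = 10.8, so q₁ = (81 − 2·25 + 10.8)/6 = 6.96667.
q₂(high-cost) = 13.5167, so P = 81 − 2·(6.96667 + 13.5167) = 40.0333.

40.03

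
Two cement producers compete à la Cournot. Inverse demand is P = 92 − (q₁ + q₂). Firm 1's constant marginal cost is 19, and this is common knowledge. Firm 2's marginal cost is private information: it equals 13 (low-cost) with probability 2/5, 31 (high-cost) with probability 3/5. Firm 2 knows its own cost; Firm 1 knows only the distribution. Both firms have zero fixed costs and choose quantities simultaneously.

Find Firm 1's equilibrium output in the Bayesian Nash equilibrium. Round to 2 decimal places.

Each type of Firm 2 best-responds to q₁; Firm 1 best-responds to the expected q₂ over Firm 2's types.
Firm 2 with cost c maximizes (92 − (q₁+q₂) − c)·q₂, giving q₂(c) = (92 − c − q₁)/2.
E[c₂] = 2/5·13 + 3/5·31 = 23.8
Firm 1's FOC against E[q₂] yields q₁ = (92 − 2·19 + E[c₂])/3 = (92 − 38 + 23.8)/3 = 25.9333.

25.93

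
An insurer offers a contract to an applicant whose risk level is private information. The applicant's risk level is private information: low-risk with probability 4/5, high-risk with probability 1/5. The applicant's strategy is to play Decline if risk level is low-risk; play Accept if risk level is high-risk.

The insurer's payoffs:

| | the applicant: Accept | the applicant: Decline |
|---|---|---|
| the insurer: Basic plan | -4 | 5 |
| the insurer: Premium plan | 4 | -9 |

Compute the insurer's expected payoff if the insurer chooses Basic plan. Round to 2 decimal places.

3.20

E[Basic plan] = 4/5·5 + 1/5·(-4) = 4 + (-4/5) = 16/5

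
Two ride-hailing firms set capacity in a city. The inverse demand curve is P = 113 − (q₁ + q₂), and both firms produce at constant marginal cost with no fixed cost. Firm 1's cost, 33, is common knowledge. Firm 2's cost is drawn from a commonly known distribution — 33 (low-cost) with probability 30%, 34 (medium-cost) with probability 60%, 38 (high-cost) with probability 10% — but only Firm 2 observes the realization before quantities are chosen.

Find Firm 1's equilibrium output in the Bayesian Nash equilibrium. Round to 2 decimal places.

27.03

Type-c best response for Firm 2: q₂(c) = (113 − c)/2 − q₁/2.
Firm 1 maximizes expected profit; its first-order condition is 113 − 2q₁ − E[q₂] − 33 = 0.
Substituting E[q₂] and solving: E[c₂] = 34.1, so q₁ = (113 − 2·33 + 34.1)/3 = 27.0333.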